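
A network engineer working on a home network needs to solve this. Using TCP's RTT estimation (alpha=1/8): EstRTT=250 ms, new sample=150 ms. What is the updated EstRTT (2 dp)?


Given: EstRTT = 250 ms, SampleRTT = 150 ms, alpha = 1/8
New EstRTT = (1 - alpha) * EstRTT + alpha * SampleRTT
(7/8) * 250 = 218.75
(1/8) * 150 = 18.75
New EstRTT = 218.75 + 18.75 = 237.5 ms -> 237.50 ms (2 dp)

237.50


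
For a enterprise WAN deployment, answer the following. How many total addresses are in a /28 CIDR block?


Given: CIDR prefix /28
Host bits = 32 - 28 = 4
Total addresses = 2^4 = 16

16


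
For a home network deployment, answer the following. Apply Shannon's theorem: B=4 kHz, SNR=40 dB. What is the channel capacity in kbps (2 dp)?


Given: B = 4 kHz, SNR = 40 dB
SNR linear = 10^(40/10) = 10000
1 + SNR = 10001
log2(10001) = 13.2878566418
C = 4 * 1000 * 13.2878566418 = 53151.4266 bps
C = 53.151427 kbps -> 53.15 kbps (2 dp)

53.15


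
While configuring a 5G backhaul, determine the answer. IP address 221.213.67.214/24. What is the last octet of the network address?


Given: IP = 221.213.67.214, prefix = /24
Subnet mask = 255.255.255.0
Last octet of IP: 214
Last octet of mask: 0
Network last octet = 214 AND 0 = 0

0


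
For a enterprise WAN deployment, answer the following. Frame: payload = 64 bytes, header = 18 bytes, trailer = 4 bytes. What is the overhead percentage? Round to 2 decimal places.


Given: payload = 64 B, header = 18 B, trailer = 4 B
Overhead bytes = header + trailer = 18 + 4 = 22
Total frame = payload + overhead = 64 + 22 = 86
Overhead % = 22 / 86 * 100 = 25.5814% -> 25.58% (2 dp)

25.58


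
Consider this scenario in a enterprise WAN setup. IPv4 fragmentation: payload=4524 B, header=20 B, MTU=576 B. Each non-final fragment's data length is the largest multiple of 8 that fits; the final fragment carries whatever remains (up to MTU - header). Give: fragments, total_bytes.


Max data per non-final fragment = floor((MTU - header)/8)*8 = floor((576 - 20)/8)*8 = floor(556/8)*8 = 552 B
Final fragment needs no 8-byte alignment: it can carry up to MTU - header = 556 B
Non-final fragments needed = ceil((payload - 556) / 552) = ceil(3968/552) = ceil(7.1884) = 8
Number of fragments = 8 + 1 = 9
Fragment sizes (data): 8 * 552 B + 108 B (last, 108 <= 556 OK)
Total bytes sent = payload + n_frags * header = 4524 + 9*20 = 4524 + 180 = 4704 B

9, 4704


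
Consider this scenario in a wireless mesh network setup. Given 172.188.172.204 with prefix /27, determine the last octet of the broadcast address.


Given: IP = 172.188.172.204, prefix = /27
Host bits = 32 - 27 = 5
Network last octet = 204 AND mask = 192
Host part size = 2^5 - 1 = 31
Broadcast last octet = 192 OR 31 = 223

223


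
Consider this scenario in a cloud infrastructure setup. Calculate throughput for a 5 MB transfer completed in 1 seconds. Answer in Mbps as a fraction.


Given: file = 5 MB, time = 1 s
File in Mb = 5 * 8 = 40 Mb
Throughput = 40 / 1 Mbps
Throughput = 40 Mbps

40


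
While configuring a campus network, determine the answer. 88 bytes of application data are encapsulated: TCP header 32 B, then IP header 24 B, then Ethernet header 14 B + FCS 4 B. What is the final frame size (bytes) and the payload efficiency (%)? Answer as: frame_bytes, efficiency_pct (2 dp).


TCP segment = 88 + 32 = 120 B
IP packet = 120 + 24 = 144 B
Ethernet frame = 144 + 14 + 4 = 162 B
Efficiency = app / frame = 88 / 162 = 0.543210 = 54.3210% -> 54.32% (2 dp)

162, 54.32


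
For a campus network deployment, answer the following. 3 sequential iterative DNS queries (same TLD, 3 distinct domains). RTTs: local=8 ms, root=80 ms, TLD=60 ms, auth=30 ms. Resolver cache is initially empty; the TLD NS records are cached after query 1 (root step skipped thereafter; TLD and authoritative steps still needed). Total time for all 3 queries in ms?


Lookup 1 (cold cache): local + root + TLD + auth = 8 + 80 + 60 + 30 = 178 ms
Lookups 2..3 (TLD NS cached -> skip root; new domain -> still ask TLD and auth): local + TLD + auth = 8 + 60 + 30 = 98 ms each
Remaining 2 lookups: 2 * 98 = 196 ms
Total = 178 + 196 = 374 ms

374


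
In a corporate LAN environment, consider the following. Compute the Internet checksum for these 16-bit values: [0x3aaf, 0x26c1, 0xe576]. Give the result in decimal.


Given words: [0x3aaf, 0x26c1, 0xe576]
Step 1: Sum all words
Raw sum = 15023 + 9921 + 58742 = 83686
Step 2: Fold carry: (18150 + 1) = 18151
One's complement = ~18151 & 0xFFFF = 47384

47384


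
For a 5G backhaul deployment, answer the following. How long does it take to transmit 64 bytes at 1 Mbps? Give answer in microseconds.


Given: packet = 64 bytes, bandwidth = 1 Mbps
Packet in bits = 64 * 8 = 512 bits
Bandwidth = 1 * 10^6 = 1000000 bps
Time = 512 / 1000000 seconds
Time in us = 512 * 10^6 / 1000000 = 512

512


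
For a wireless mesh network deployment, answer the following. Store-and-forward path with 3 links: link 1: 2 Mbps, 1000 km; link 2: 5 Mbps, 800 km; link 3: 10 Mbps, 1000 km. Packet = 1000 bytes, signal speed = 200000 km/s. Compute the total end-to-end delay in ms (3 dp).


Packet = 1000 bytes = 8000 bits. Store-and-forward: sum (t_trans + t_prop) per link.
Link 1: t_trans = 8000/(2*10^6) s = 4.0000 ms; t_prop = 1000/200000 s = 5.0000 ms; subtotal = 9.0000 ms
Link 2: t_trans = 8000/(5*10^6) s = 1.6000 ms; t_prop = 800/200000 s = 4.0000 ms; subtotal = 5.6000 ms
Link 3: t_trans = 8000/(10*10^6) s = 0.8000 ms; t_prop = 1000/200000 s = 5.0000 ms; subtotal = 5.8000 ms
End-to-end = 9.0000 + 5.6000 + 5.8000 = 20.4000 ms -> 20.400 ms (3 dp)

20.400


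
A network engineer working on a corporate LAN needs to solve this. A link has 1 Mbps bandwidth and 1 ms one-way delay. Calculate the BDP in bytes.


Given: bandwidth = 1 Mbps, delay = 1 ms
BDP in bits = 1 * 10^6 * 1 / 1000
BDP in bits = 1000
BDP in bytes = 1000 / 8 = 125

125


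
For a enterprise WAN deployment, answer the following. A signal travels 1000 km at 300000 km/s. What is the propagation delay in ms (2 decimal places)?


Given: distance = 1000 km, speed = 300000 km/s
Delay = distance / speed = 1000 / 300000 seconds
Delay in ms = 1000 * 1000 / 300000
Delay = 3.3333 ms
Rounded to 2 dp = 3.33 ms

3.33


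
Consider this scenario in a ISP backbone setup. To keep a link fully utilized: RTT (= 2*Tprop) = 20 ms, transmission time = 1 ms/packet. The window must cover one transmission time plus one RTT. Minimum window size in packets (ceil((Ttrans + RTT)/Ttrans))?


Given: Ttrans = 1 ms, RTT = 20 ms (= 2 * Tprop, Tprop = 10 ms)
Time until first ACK returns = Ttrans + RTT = 1 + 20 = 21 ms
Need W * Ttrans >= Ttrans + RTT  ->  W >= (Ttrans + RTT) / Ttrans
(Ttrans + RTT) / Ttrans = 21 / 1 = 21
W_min = ceil(21) = 21

21


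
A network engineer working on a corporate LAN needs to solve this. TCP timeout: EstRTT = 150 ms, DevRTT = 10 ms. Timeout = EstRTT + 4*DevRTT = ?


Given: EstRTT = 150 ms, DevRTT = 10 ms
Timeout = EstRTT + 4 * DevRTT
4 * DevRTT = 4 * 10 = 40
Timeout = 150 + 40 = 190 ms

190


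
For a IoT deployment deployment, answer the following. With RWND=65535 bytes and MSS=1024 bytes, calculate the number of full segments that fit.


Given: RWND = 65535 bytes, MSS = 1024 bytes
Full segments = floor(RWND / MSS)
Full segments = floor(65535 / 1024)
Full segments = floor(63.999) = 63

63


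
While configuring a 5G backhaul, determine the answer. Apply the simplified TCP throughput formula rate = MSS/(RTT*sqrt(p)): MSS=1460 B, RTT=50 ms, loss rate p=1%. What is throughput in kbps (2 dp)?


Given: MSS = 1460 bytes, RTT = 50 ms, loss = 1%
RTT in seconds = 50 / 1000 = 0.05
Loss rate = 1% = 0.01
sqrt(loss) = sqrt(0.01) = 0.1
Throughput (bytes/s) = 1460 / (0.05 * 0.1) = 292000.0000
Throughput (kbps) = 292000.0000 * 8 / 1000 = 2336.000000 -> 2336.00 kbps (2 dp)

2336.00


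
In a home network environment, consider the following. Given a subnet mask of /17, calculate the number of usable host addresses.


Given: subnet mask /17
Host bits = 32 - 17 = 15
Total addresses = 2^15 = 32768
Usable hosts = 32768 - 2 (network + broadcast) = 32766

32766


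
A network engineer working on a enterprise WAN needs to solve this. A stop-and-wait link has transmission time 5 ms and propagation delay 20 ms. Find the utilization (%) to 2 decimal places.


Given: Ttrans = 5 ms, Tprop = 20 ms
RTT = 2 * Tprop = 2 * 20 = 40 ms
U = Ttrans / (Ttrans + RTT)
U = 5 / (5 + 40)
U = 5 / 45 = 0.111111
U% = 11.11%

11.11


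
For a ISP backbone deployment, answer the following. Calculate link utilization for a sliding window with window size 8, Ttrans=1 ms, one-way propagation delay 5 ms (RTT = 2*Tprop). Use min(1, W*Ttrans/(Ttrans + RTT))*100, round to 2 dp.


Given: W = 8, Ttrans = 1 ms, RTT = 10 ms (= 2 * Tprop, Tprop = 5 ms)
Cycle time = Ttrans + RTT = 1 + 10 = 11 ms (first packet sent until its ACK returns)
W * Ttrans = 8 * 1 = 8 ms of sending per cycle
W * Ttrans / (Ttrans + RTT) = 8 / 11 = 0.727273
U = min(1, 0.727273) = 0.727273
U% = 72.73%

72.73


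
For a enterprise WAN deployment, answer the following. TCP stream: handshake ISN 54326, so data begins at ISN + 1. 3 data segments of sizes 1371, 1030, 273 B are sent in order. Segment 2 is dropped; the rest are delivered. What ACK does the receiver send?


SYN uses sequence number 54326; first data byte = ISN + 1 = 54327.
Segment 1: SEQ = 54327, len = 1371 B, covers [54327, 55697]
Segment 2: SEQ = 55698, len = 1030 B, covers [55698, 56727] [LOST]
Segment 3: SEQ = 56728, len = 273 B, covers [56728, 57000]
In-order data received: bytes [54327, 55697] (segments 1..1).
Segment 2 missing -> gap begins at byte 55698; later segments buffered out of order.
Cumulative ACK = next expected in-order byte = 54327 + 1371 = 55698

55698


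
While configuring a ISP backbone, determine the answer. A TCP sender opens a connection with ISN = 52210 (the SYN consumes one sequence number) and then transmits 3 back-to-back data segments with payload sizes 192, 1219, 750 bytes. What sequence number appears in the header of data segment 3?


The SYN occupies sequence number ISN = 52210, so the first data byte is ISN + 1 = 52211.
SEQ of data segment i = (ISN + 1) + sum of payload sizes of segments 1..i-1.
Segment 1: SEQ = 52211, payload = 192 bytes
Segment 2: SEQ = 52403, payload = 1219 bytes
Segment 3: SEQ = 53622, payload = 750 bytes
SEQ of segment 3 = 52211 + 192 + 1219 = 53622

53622


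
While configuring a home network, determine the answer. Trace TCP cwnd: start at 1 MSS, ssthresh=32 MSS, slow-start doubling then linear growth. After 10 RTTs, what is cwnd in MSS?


RTT 0: cwnd = 1 MSS (initial)
RTT 1: cwnd = 2 MSS (slow start, doubled)
RTT 2: cwnd = 4 MSS (slow start, doubled)
RTT 3: cwnd = 8 MSS (slow start, doubled)
RTT 4: cwnd = 16 MSS (slow start, doubled)
RTT 5: cwnd = 32 MSS (slow start, doubled)
RTT 6: cwnd = 33 MSS (congestion avoidance, +1)
RTT 7: cwnd = 34 MSS (congestion avoidance, +1)
RTT 8: cwnd = 35 MSS (congestion avoidance, +1)
RTT 9: cwnd = 36 MSS (congestion avoidance, +1)
RTT 10: cwnd = 37 MSS (congestion avoidance, +1)

37


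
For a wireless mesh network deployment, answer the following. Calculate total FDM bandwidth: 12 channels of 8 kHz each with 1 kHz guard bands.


Given: 12 channels, 8 kHz each, guard = 1 kHz
Channel bandwidth = 12 * 8 = 96 kHz
Guard bands = 11 gaps * 1 kHz = 11 kHz
Total = 96 + 11 = 107 kHz

107


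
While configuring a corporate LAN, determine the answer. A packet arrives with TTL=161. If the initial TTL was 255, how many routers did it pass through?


Given: initial TTL = 255, received TTL = 161
Hops = initial TTL - received TTL
Hops = 255 - 161 = 94

94


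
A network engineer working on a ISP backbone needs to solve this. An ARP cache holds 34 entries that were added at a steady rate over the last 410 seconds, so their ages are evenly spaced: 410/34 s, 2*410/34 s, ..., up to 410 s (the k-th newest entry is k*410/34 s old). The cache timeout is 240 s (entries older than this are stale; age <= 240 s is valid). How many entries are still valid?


Ages are k * 410/34 s for k = 1..34 (spacing = 12.0588 s).
Entry k is valid iff k * 410/34 <= 240 iff k <= 34 * 240 / 410 = 19.9024
n_valid = floor(19.9024) = 19
(n_stale = 34 - 19 = 15)

19


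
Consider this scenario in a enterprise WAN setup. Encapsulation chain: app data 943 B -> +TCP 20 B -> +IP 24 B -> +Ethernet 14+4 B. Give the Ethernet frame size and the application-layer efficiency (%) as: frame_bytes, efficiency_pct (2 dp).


TCP segment = 943 + 20 = 963 B
IP packet = 963 + 24 = 987 B
Ethernet frame = 987 + 14 + 4 = 1005 B
Efficiency = app / frame = 943 / 1005 = 0.938308 = 93.8308% -> 93.83% (2 dp)

1005, 93.83


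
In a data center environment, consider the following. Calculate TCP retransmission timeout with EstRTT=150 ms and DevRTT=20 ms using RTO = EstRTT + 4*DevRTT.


Given: EstRTT = 150 ms, DevRTT = 20 ms
Timeout = EstRTT + 4 * DevRTT
4 * DevRTT = 4 * 20 = 80
Timeout = 150 + 80 = 230 ms

230


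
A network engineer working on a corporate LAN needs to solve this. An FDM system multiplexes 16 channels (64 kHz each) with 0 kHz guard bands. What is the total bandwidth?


Given: 16 channels, 64 kHz each, guard = 0 kHz
Channel bandwidth = 16 * 64 = 1024 kHz
Guard bands = 15 gaps * 0 kHz = 0 kHz
Total = 1024 + 0 = 1024 kHz

1024


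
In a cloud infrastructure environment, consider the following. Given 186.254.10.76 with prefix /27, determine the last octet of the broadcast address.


Given: IP = 186.254.10.76, prefix = /27
Host bits = 32 - 27 = 5
Network last octet = 76 AND mask = 64
Host part size = 2^5 - 1 = 31
Broadcast last octet = 64 OR 31 = 95

95


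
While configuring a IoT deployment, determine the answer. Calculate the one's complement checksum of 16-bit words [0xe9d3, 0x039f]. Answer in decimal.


Given words: [0xe9d3, 0x039f]
Step 1: Sum all words
Raw sum = 59859 + 927 = 60786
One's complement = ~60786 & 0xFFFF = 4749

4749


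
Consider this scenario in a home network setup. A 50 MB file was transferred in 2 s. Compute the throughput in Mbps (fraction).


Given: file = 50 MB, time = 2 s
File in Mb = 50 * 8 = 400 Mb
Throughput = 400 / 2 Mbps
Throughput = 200 Mbps

200


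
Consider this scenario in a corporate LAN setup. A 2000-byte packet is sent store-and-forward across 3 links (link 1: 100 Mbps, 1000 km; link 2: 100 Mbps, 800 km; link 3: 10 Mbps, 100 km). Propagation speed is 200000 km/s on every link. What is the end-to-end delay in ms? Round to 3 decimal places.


Packet = 2000 bytes = 16000 bits. Store-and-forward: sum (t_trans + t_prop) per link.
Link 1: t_trans = 16000/(100*10^6) s = 0.1600 ms; t_prop = 1000/200000 s = 5.0000 ms; subtotal = 5.1600 ms
Link 2: t_trans = 16000/(100*10^6) s = 0.1600 ms; t_prop = 800/200000 s = 4.0000 ms; subtotal = 4.1600 ms
Link 3: t_trans = 16000/(10*10^6) s = 1.6000 ms; t_prop = 100/200000 s = 0.5000 ms; subtotal = 2.1000 ms
End-to-end = 5.1600 + 4.1600 + 2.1000 = 11.4200 ms -> 11.420 ms (3 dp)

11.420


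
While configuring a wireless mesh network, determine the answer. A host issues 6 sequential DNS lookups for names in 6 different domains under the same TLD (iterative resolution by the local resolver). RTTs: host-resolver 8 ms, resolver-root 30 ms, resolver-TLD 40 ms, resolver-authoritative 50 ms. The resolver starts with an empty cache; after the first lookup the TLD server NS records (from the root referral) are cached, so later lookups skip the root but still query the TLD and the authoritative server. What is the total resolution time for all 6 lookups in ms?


Lookup 1 (cold cache): local + root + TLD + auth = 8 + 30 + 40 + 50 = 128 ms
Lookups 2..6 (TLD NS cached -> skip root; new domain -> still ask TLD and auth): local + TLD + auth = 8 + 40 + 50 = 98 ms each
Remaining 5 lookups: 5 * 98 = 490 ms
Total = 128 + 490 = 618 ms

618


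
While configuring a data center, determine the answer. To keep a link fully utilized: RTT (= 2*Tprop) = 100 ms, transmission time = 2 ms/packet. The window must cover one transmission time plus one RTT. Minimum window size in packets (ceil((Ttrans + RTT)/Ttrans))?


Given: Ttrans = 2 ms, RTT = 100 ms (= 2 * Tprop, Tprop = 50 ms)
Time until first ACK returns = Ttrans + RTT = 2 + 100 = 102 ms
Need W * Ttrans >= Ttrans + RTT  ->  W >= (Ttrans + RTT) / Ttrans
(Ttrans + RTT) / Ttrans = 102 / 2 = 51
W_min = ceil(51) = 51

51


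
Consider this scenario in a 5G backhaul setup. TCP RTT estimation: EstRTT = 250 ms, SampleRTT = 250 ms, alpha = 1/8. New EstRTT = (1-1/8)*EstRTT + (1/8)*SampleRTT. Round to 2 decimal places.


Given: EstRTT = 250 ms, SampleRTT = 250 ms, alpha = 1/8
New EstRTT = (1 - alpha) * EstRTT + alpha * SampleRTT
(7/8) * 250 = 218.75
(1/8) * 250 = 31.25
New EstRTT = 218.75 + 31.25 = 250 ms -> 250.00 ms (2 dp)

250.00


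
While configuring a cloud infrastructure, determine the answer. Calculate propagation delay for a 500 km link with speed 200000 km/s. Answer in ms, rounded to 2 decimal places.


Given: distance = 500 km, speed = 200000 km/s
Delay = distance / speed = 500 / 200000 seconds
Delay in ms = 500 * 1000 / 200000
Delay = 2.5000 ms
Rounded to 2 dp = 2.50 ms

2.50


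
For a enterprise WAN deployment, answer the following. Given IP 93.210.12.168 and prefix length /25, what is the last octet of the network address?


Given: IP = 93.210.12.168, prefix = /25
Subnet mask = 255.255.255.128
Last octet of IP: 168
Last octet of mask: 128
Network last octet = 168 AND 128 = 128

128


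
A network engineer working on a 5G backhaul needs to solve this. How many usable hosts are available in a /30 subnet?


Given: subnet mask /30
Host bits = 32 - 30 = 2
Total addresses = 2^2 = 4
Usable hosts = 4 - 2 (network + broadcast) = 2

2


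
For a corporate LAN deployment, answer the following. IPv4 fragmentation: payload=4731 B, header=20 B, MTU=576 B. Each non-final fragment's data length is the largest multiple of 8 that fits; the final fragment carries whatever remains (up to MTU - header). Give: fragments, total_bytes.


Max data per non-final fragment = floor((MTU - header)/8)*8 = floor((576 - 20)/8)*8 = floor(556/8)*8 = 552 B
Final fragment needs no 8-byte alignment: it can carry up to MTU - header = 556 B
Non-final fragments needed = ceil((payload - 556) / 552) = ceil(4175/552) = ceil(7.5634) = 8
Number of fragments = 8 + 1 = 9
Fragment sizes (data): 8 * 552 B + 315 B (last, 315 <= 556 OK)
Total bytes sent = payload + n_frags * header = 4731 + 9*20 = 4731 + 180 = 4911 B

9, 4911


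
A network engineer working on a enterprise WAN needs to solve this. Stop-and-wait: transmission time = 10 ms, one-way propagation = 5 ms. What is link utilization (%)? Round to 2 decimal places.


Given: Ttrans = 10 ms, Tprop = 5 ms
RTT = 2 * Tprop = 2 * 5 = 10 ms
U = Ttrans / (Ttrans + RTT)
U = 10 / (10 + 10)
U = 10 / 20 = 0.5
U% = 50.00%

50.00


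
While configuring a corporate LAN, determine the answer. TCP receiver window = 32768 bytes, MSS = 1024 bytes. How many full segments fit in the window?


Given: RWND = 32768 bytes, MSS = 1024 bytes
Full segments = floor(RWND / MSS)
Full segments = floor(32768 / 1024)
Full segments = floor(32.0) = 32

32


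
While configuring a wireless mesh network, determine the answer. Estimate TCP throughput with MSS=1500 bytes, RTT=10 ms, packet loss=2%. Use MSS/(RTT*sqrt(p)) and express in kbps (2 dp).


Given: MSS = 1500 bytes, RTT = 10 ms, loss = 2%
RTT in seconds = 10 / 1000 = 0.01
Loss rate = 2% = 0.02
sqrt(loss) = sqrt(0.02) = 0.141421356237
Throughput (bytes/s) = 1500 / (0.01 * 0.141421356237) = 1060660.1718
Throughput (kbps) = 1060660.1718 * 8 / 1000 = 8485.281374 -> 8485.28 kbps (2 dp)

8485.28


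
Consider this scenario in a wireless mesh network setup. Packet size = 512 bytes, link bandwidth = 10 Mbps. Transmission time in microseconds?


Given: packet = 512 bytes, bandwidth = 10 Mbps
Packet in bits = 512 * 8 = 4096 bits
Bandwidth = 10 * 10^6 = 10000000 bps
Time = 4096 / 10000000 seconds
Time in us = 4096 * 10^6 / 10000000 = 409.6

409.6


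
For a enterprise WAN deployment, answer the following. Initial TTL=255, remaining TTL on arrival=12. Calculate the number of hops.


Given: initial TTL = 255, received TTL = 12
Hops = initial TTL - received TTL
Hops = 255 - 12 = 243

243


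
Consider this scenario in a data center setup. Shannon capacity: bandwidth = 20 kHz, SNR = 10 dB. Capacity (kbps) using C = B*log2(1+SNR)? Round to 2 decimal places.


Given: B = 20 kHz, SNR = 10 dB
SNR linear = 10^(10/10) = 10
1 + SNR = 11
log2(11) = 3.4594316186
C = 20 * 1000 * 3.4594316186 = 69188.6324 bps
C = 69.188632 kbps -> 69.19 kbps (2 dp)

69.19


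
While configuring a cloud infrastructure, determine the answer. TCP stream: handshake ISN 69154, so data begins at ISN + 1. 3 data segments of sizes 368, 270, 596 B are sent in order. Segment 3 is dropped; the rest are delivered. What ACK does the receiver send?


SYN uses sequence number 69154; first data byte = ISN + 1 = 69155.
Segment 1: SEQ = 69155, len = 368 B, covers [69155, 69522]
Segment 2: SEQ = 69523, len = 270 B, covers [69523, 69792]
Segment 3: SEQ = 69793, len = 596 B, covers [69793, 70388] [LOST]
In-order data received: bytes [69155, 69792] (segments 1..2).
Segment 3 missing -> gap begins at byte 69793.
Cumulative ACK = next expected in-order byte = 69155 + 368 + 270 = 69793

69793


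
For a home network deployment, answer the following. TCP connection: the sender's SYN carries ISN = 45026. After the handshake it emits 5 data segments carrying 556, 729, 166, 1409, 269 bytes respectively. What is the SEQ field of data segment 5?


The SYN occupies sequence number ISN = 45026, so the first data byte is ISN + 1 = 45027.
SEQ of data segment i = (ISN + 1) + sum of payload sizes of segments 1..i-1.
Segment 1: SEQ = 45027, payload = 556 bytes
Segment 2: SEQ = 45583, payload = 729 bytes
Segment 3: SEQ = 46312, payload = 166 bytes
Segment 4: SEQ = 46478, payload = 1409 bytes
Segment 5: SEQ = 47887, payload = 269 bytes
SEQ of segment 5 = 45027 + 556 + 729 + 166 + 1409 = 47887

47887


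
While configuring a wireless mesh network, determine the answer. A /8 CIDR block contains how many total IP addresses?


Given: CIDR prefix /8
Host bits = 32 - 8 = 24
Total addresses = 2^24 = 16777216

16777216


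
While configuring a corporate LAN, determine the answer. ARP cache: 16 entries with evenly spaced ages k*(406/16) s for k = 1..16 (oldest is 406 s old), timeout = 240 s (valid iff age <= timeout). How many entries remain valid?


Ages are k * 406/16 s for k = 1..16 (spacing = 25.3750 s).
Entry k is valid iff k * 406/16 <= 240 iff k <= 16 * 240 / 406 = 9.4581
n_valid = floor(9.4581) = 9
(n_stale = 16 - 9 = 7)

9


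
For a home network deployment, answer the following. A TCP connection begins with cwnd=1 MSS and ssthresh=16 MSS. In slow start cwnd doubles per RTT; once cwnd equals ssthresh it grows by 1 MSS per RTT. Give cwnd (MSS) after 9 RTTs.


RTT 0: cwnd = 1 MSS (initial)
RTT 1: cwnd = 2 MSS (slow start, doubled)
RTT 2: cwnd = 4 MSS (slow start, doubled)
RTT 3: cwnd = 8 MSS (slow start, doubled)
RTT 4: cwnd = 16 MSS (slow start, doubled)
RTT 5: cwnd = 17 MSS (congestion avoidance, +1)
RTT 6: cwnd = 18 MSS (congestion avoidance, +1)
RTT 7: cwnd = 19 MSS (congestion avoidance, +1)
RTT 8: cwnd = 20 MSS (congestion avoidance, +1)
RTT 9: cwnd = 21 MSS (congestion avoidance, +1)

21


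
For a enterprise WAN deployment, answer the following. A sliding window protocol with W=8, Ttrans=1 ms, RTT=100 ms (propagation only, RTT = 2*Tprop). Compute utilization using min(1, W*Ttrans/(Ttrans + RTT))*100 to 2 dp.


Given: W = 8, Ttrans = 1 ms, RTT = 100 ms (= 2 * Tprop, Tprop = 50 ms)
Cycle time = Ttrans + RTT = 1 + 100 = 101 ms (first packet sent until its ACK returns)
W * Ttrans = 8 * 1 = 8 ms of sending per cycle
W * Ttrans / (Ttrans + RTT) = 8 / 101 = 0.079208
U = min(1, 0.079208) = 0.079208
U% = 7.92%

7.92


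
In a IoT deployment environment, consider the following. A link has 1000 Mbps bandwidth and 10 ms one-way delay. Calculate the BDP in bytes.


Given: bandwidth = 1000 Mbps, delay = 10 ms
BDP in bits = 1000 * 10^6 * 10 / 1000
BDP in bits = 10000000
BDP in bytes = 10000000 / 8 = 1250000

1250000


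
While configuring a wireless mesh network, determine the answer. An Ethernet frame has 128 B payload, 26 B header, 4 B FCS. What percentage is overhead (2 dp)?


Given: payload = 128 B, header = 26 B, trailer = 4 B
Overhead bytes = header + trailer = 26 + 4 = 30
Total frame = payload + overhead = 128 + 30 = 158
Overhead % = 30 / 158 * 100 = 18.9873% -> 18.99% (2 dp)

18.99


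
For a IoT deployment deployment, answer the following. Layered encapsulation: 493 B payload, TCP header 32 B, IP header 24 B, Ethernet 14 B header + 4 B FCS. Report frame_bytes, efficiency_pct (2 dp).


TCP segment = 493 + 32 = 525 B
IP packet = 525 + 24 = 549 B
Ethernet frame = 549 + 14 + 4 = 567 B
Efficiency = app / frame = 493 / 567 = 0.869489 = 86.9489% -> 86.95% (2 dp)

567, 86.95


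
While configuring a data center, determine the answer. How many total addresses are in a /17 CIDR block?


Given: CIDR prefix /17
Host bits = 32 - 17 = 15
Total addresses = 2^15 = 32768

32768


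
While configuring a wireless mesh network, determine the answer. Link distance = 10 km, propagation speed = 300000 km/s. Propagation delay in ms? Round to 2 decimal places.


Given: distance = 10 km, speed = 300000 km/s
Delay = distance / speed = 10 / 300000 seconds
Delay in ms = 10 * 1000 / 300000
Delay = 0.0333 ms
Rounded to 2 dp = 0.03 ms

0.03


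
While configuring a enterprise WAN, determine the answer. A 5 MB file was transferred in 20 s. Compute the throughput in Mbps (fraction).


Given: file = 5 MB, time = 20 s
File in Mb = 5 * 8 = 40 Mb
Throughput = 40 / 20 Mbps
Throughput = 2 Mbps

2


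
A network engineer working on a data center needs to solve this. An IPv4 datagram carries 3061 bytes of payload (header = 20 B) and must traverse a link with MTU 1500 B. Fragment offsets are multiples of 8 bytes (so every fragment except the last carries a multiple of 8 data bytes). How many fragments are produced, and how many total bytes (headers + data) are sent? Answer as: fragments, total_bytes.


Max data per non-final fragment = floor((MTU - header)/8)*8 = floor((1500 - 20)/8)*8 = floor(1480/8)*8 = 1480 B
Final fragment needs no 8-byte alignment: it can carry up to MTU - header = 1480 B
Non-final fragments needed = ceil((payload - 1480) / 1480) = ceil(1581/1480) = ceil(1.0682) = 2
Number of fragments = 2 + 1 = 3
Fragment sizes (data): 2 * 1480 B + 101 B (last, 101 <= 1480 OK)
Total bytes sent = payload + n_frags * header = 3061 + 3*20 = 3061 + 60 = 3121 B

3, 3121


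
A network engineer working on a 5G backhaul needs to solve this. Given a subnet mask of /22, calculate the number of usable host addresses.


Given: subnet mask /22
Host bits = 32 - 22 = 10
Total addresses = 2^10 = 1024
Usable hosts = 1024 - 2 (network + broadcast) = 1022

1022


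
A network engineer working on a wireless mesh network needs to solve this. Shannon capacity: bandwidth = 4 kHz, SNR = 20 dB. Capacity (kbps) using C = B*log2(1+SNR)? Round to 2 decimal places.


Given: B = 4 kHz, SNR = 20 dB
SNR linear = 10^(20/10) = 100
1 + SNR = 101
log2(101) = 6.6582114828
C = 4 * 1000 * 6.6582114828 = 26632.8459 bps
C = 26.632846 kbps -> 26.63 kbps (2 dp)

26.63


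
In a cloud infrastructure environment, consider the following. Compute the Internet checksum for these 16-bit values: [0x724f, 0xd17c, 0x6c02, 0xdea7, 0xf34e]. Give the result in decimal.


Given words: [0x724f, 0xd17c, 0x6c02, 0xdea7, 0xf34e]
Step 1: Sum all words
Raw sum = 29263 + 53628 + 27650 + 56999 + 62286 = 229826
Step 2: Fold carry: (33218 + 3) = 33221
One's complement = ~33221 & 0xFFFF = 32314

32314


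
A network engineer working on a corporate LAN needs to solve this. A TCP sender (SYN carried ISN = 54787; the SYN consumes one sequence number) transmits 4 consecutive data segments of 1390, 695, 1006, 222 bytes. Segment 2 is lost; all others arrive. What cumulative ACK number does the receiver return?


SYN uses sequence number 54787; first data byte = ISN + 1 = 54788.
Segment 1: SEQ = 54788, len = 1390 B, covers [54788, 56177]
Segment 2: SEQ = 56178, len = 695 B, covers [56178, 56872] [LOST]
Segment 3: SEQ = 56873, len = 1006 B, covers [56873, 57878]
Segment 4: SEQ = 57879, len = 222 B, covers [57879, 58100]
In-order data received: bytes [54788, 56177] (segments 1..1).
Segment 2 missing -> gap begins at byte 56178; later segments buffered out of order.
Cumulative ACK = next expected in-order byte = 54788 + 1390 = 56178

56178


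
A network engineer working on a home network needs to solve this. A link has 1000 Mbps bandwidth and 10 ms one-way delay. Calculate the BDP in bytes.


Given: bandwidth = 1000 Mbps, delay = 10 ms
BDP in bits = 1000 * 10^6 * 10 / 1000
BDP in bits = 10000000
BDP in bytes = 10000000 / 8 = 1250000

1250000


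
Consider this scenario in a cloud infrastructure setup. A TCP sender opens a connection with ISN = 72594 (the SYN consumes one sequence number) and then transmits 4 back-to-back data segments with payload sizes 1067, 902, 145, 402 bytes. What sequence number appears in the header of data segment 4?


The SYN occupies sequence number ISN = 72594, so the first data byte is ISN + 1 = 72595.
SEQ of data segment i = (ISN + 1) + sum of payload sizes of segments 1..i-1.
Segment 1: SEQ = 72595, payload = 1067 bytes
Segment 2: SEQ = 73662, payload = 902 bytes
Segment 3: SEQ = 74564, payload = 145 bytes
Segment 4: SEQ = 74709, payload = 402 bytes
SEQ of segment 4 = 72595 + 1067 + 902 + 145 = 74709

74709


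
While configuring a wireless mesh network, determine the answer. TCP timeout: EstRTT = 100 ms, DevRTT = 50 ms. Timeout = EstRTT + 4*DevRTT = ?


Given: EstRTT = 100 ms, DevRTT = 50 ms
Timeout = EstRTT + 4 * DevRTT
4 * DevRTT = 4 * 50 = 200
Timeout = 100 + 200 = 300 ms

300


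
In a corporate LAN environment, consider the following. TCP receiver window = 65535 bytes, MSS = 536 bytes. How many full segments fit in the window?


Given: RWND = 65535 bytes, MSS = 536 bytes
Full segments = floor(RWND / MSS)
Full segments = floor(65535 / 536)
Full segments = floor(122.2668) = 122

122


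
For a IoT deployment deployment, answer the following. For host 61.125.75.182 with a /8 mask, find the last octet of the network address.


Given: IP = 61.125.75.182, prefix = /8
Subnet mask = 255.0.0.0
Last octet of IP: 182
Last octet of mask: 0
Network last octet = 182 AND 0 = 0

0


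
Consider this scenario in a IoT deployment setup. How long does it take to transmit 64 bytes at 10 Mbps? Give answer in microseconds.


Given: packet = 64 bytes, bandwidth = 10 Mbps
Packet in bits = 64 * 8 = 512 bits
Bandwidth = 10 * 10^6 = 10000000 bps
Time = 512 / 10000000 seconds
Time in us = 512 * 10^6 / 10000000 = 51.2

51.2


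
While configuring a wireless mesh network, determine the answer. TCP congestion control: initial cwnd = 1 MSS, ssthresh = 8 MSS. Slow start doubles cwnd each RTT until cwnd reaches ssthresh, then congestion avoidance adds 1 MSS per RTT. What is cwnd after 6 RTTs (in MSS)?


RTT 0: cwnd = 1 MSS (initial)
RTT 1: cwnd = 2 MSS (slow start, doubled)
RTT 2: cwnd = 4 MSS (slow start, doubled)
RTT 3: cwnd = 8 MSS (slow start, doubled)
RTT 4: cwnd = 9 MSS (congestion avoidance, +1)
RTT 5: cwnd = 10 MSS (congestion avoidance, +1)
RTT 6: cwnd = 11 MSS (congestion avoidance, +1)

11


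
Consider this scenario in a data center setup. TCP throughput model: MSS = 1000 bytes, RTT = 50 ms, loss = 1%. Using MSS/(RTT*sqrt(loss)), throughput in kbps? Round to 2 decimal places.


Given: MSS = 1000 bytes, RTT = 50 ms, loss = 1%
RTT in seconds = 50 / 1000 = 0.05
Loss rate = 1% = 0.01
sqrt(loss) = sqrt(0.01) = 0.1
Throughput (bytes/s) = 1000 / (0.05 * 0.1) = 200000.0000
Throughput (kbps) = 200000.0000 * 8 / 1000 = 1600.000000 -> 1600.00 kbps (2 dp)

1600.00


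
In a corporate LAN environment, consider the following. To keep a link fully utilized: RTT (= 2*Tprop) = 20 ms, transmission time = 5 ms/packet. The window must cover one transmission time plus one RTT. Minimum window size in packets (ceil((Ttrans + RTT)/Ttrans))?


Given: Ttrans = 5 ms, RTT = 20 ms (= 2 * Tprop, Tprop = 10 ms)
Time until first ACK returns = Ttrans + RTT = 5 + 20 = 25 ms
Need W * Ttrans >= Ttrans + RTT  ->  W >= (Ttrans + RTT) / Ttrans
(Ttrans + RTT) / Ttrans = 25 / 5 = 5
W_min = ceil(5) = 5

5


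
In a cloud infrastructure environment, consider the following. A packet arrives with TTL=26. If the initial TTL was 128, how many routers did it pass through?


Given: initial TTL = 128, received TTL = 26
Hops = initial TTL - received TTL
Hops = 128 - 26 = 102

102


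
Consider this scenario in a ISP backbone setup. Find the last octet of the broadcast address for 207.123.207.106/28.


Given: IP = 207.123.207.106, prefix = /28
Host bits = 32 - 28 = 4
Network last octet = 106 AND mask = 96
Host part size = 2^4 - 1 = 15
Broadcast last octet = 96 OR 15 = 111

111


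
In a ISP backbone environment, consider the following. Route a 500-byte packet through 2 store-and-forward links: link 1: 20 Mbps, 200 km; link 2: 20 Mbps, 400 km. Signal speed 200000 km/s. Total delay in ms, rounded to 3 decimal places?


Packet = 500 bytes = 4000 bits. Store-and-forward: sum (t_trans + t_prop) per link.
Link 1: t_trans = 4000/(20*10^6) s = 0.2000 ms; t_prop = 200/200000 s = 1.0000 ms; subtotal = 1.2000 ms
Link 2: t_trans = 4000/(20*10^6) s = 0.2000 ms; t_prop = 400/200000 s = 2.0000 ms; subtotal = 2.2000 ms
End-to-end = 1.2000 + 2.2000 = 3.4000 ms -> 3.400 ms (3 dp)

3.400


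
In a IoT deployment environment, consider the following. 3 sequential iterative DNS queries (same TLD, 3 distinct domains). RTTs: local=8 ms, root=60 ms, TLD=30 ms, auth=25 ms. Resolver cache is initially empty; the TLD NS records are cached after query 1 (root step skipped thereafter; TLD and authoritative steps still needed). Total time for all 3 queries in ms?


Lookup 1 (cold cache): local + root + TLD + auth = 8 + 60 + 30 + 25 = 123 ms
Lookups 2..3 (TLD NS cached -> skip root; new domain -> still ask TLD and auth): local + TLD + auth = 8 + 30 + 25 = 63 ms each
Remaining 2 lookups: 2 * 63 = 126 ms
Total = 123 + 126 = 249 ms

249


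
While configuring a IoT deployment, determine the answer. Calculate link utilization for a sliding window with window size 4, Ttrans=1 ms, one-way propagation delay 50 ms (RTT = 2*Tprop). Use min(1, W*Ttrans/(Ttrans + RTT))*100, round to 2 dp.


Given: W = 4, Ttrans = 1 ms, RTT = 100 ms (= 2 * Tprop, Tprop = 50 ms)
Cycle time = Ttrans + RTT = 1 + 100 = 101 ms (first packet sent until its ACK returns)
W * Ttrans = 4 * 1 = 4 ms of sending per cycle
W * Ttrans / (Ttrans + RTT) = 4 / 101 = 0.039604
U = min(1, 0.039604) = 0.039604
U% = 3.96%

3.96


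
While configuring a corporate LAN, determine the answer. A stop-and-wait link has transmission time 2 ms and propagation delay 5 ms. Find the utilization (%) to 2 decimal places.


Given: Ttrans = 2 ms, Tprop = 5 ms
RTT = 2 * Tprop = 2 * 5 = 10 ms
U = Ttrans / (Ttrans + RTT)
U = 2 / (2 + 10)
U = 2 / 12 = 0.166667
U% = 16.67%

16.67


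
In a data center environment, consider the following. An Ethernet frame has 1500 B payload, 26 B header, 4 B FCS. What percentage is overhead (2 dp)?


Given: payload = 1500 B, header = 26 B, trailer = 4 B
Overhead bytes = header + trailer = 26 + 4 = 30
Total frame = payload + overhead = 1500 + 30 = 1530
Overhead % = 30 / 1530 * 100 = 1.9608% -> 1.96% (2 dp)

1.96


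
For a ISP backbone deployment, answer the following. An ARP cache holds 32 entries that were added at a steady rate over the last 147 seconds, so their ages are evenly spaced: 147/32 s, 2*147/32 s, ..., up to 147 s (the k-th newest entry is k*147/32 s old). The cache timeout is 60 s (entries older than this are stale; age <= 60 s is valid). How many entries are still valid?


Ages are k * 147/32 s for k = 1..32 (spacing = 4.5938 s).
Entry k is valid iff k * 147/32 <= 60 iff k <= 32 * 60 / 147 = 13.0612
n_valid = floor(13.0612) = 13
(n_stale = 32 - 13 = 19)

13


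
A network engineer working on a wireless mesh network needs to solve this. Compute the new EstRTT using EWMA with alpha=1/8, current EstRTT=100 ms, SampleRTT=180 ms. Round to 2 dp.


Given: EstRTT = 100 ms, SampleRTT = 180 ms, alpha = 1/8
New EstRTT = (1 - alpha) * EstRTT + alpha * SampleRTT
(7/8) * 100 = 87.5
(1/8) * 180 = 22.5
New EstRTT = 87.5 + 22.5 = 110 ms -> 110.00 ms (2 dp)

110.00


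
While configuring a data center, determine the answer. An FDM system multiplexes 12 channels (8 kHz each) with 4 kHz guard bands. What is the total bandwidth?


Given: 12 channels, 8 kHz each, guard = 4 kHz
Channel bandwidth = 12 * 8 = 96 kHz
Guard bands = 11 gaps * 4 kHz = 44 kHz
Total = 96 + 44 = 140 kHz

140


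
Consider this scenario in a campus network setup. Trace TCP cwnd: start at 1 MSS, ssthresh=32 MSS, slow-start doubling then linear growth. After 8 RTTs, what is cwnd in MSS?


RTT 0: cwnd = 1 MSS (initial)
RTT 1: cwnd = 2 MSS (slow start, doubled)
RTT 2: cwnd = 4 MSS (slow start, doubled)
RTT 3: cwnd = 8 MSS (slow start, doubled)
RTT 4: cwnd = 16 MSS (slow start, doubled)
RTT 5: cwnd = 32 MSS (slow start, doubled)
RTT 6: cwnd = 33 MSS (congestion avoidance, +1)
RTT 7: cwnd = 34 MSS (congestion avoidance, +1)
RTT 8: cwnd = 35 MSS (congestion avoidance, +1)

35


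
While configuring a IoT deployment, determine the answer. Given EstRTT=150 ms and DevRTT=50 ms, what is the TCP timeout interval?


Given: EstRTT = 150 ms, DevRTT = 50 ms
Timeout = EstRTT + 4 * DevRTT
4 * DevRTT = 4 * 50 = 200
Timeout = 150 + 200 = 350 ms

350


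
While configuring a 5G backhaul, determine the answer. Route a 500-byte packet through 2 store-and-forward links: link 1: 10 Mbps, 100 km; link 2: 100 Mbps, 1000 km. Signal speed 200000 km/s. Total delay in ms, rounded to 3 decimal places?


Packet = 500 bytes = 4000 bits. Store-and-forward: sum (t_trans + t_prop) per link.
Link 1: t_trans = 4000/(10*10^6) s = 0.4000 ms; t_prop = 100/200000 s = 0.5000 ms; subtotal = 0.9000 ms
Link 2: t_trans = 4000/(100*10^6) s = 0.0400 ms; t_prop = 1000/200000 s = 5.0000 ms; subtotal = 5.0400 ms
End-to-end = 0.9000 + 5.0400 = 5.9400 ms -> 5.940 ms (3 dp)

5.940


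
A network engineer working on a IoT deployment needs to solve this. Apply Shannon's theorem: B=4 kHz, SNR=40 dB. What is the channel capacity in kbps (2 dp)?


Given: B = 4 kHz, SNR = 40 dB
SNR linear = 10^(40/10) = 10000
1 + SNR = 10001
log2(10001) = 13.2878566418
C = 4 * 1000 * 13.2878566418 = 53151.4266 bps
C = 53.151427 kbps -> 53.15 kbps (2 dp)

53.15


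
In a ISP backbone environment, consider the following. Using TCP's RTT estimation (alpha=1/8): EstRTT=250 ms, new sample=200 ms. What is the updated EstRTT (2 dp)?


Given: EstRTT = 250 ms, SampleRTT = 200 ms, alpha = 1/8
New EstRTT = (1 - alpha) * EstRTT + alpha * SampleRTT
(7/8) * 250 = 218.75
(1/8) * 200 = 25
New EstRTT = 218.75 + 25 = 243.75 ms -> 243.75 ms (2 dp)

243.75


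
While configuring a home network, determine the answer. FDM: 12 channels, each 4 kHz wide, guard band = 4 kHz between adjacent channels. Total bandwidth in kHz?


Given: 12 channels, 4 kHz each, guard = 4 kHz
Channel bandwidth = 12 * 4 = 48 kHz
Guard bands = 11 gaps * 4 kHz = 44 kHz
Total = 48 + 44 = 92 kHz

92


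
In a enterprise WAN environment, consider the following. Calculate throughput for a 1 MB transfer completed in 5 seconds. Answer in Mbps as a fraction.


Given: file = 1 MB, time = 5 s
File in Mb = 1 * 8 = 8 Mb
Throughput = 8 / 5 Mbps
Throughput = 8/5 Mbps

8/5


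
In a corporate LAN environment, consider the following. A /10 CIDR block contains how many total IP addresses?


Given: CIDR prefix /10
Host bits = 32 - 10 = 22
Total addresses = 2^22 = 4194304

4194304


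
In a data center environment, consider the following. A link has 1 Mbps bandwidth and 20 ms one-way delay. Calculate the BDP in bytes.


Given: bandwidth = 1 Mbps, delay = 20 ms
BDP in bits = 1 * 10^6 * 20 / 1000
BDP in bits = 20000
BDP in bytes = 20000 / 8 = 2500

2500
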